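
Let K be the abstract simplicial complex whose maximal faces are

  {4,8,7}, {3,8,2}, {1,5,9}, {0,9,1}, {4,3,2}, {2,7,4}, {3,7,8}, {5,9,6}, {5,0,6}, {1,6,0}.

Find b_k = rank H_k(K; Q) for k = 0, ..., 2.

b_0 = 2, b_1 = 2, b_2 = 0.

Take the total order 0 < 1 < 2 < 3 < 4 < 5 < 6 < 7 < 8 < 9 on the vertex set. Then K (dimension 2) consists of the simplices:

  0-simplices (10): [0], [1], [2], [3], [4], [5], [6], [7], [8], [9]
  1-simplices (20): [0,1], [0,5], [0,6], [0,9], [1,5], [1,6], [1,9], [2,3], [2,4], [2,7], [2,8], [3,4], [3,7], [3,8], [4,7], [4,8], [5,6], [5,9], [6,9], [7,8]
  2-simplices (10): [0,1,6], [0,1,9], [0,5,6], [1,5,9], [2,3,4], [2,3,8], [2,4,7], [3,7,8], [4,7,8], [5,6,9]

so the chain groups are C_0 ≅ Z^10, C_1 ≅ Z^20, C_2 ≅ Z^10.

∂_1: C_1 → C_0 is given by ∂[p,q] = [q] − [p].
As a 10×20 matrix over Z this has rank 8, with invariant factors (1,1,1,1,1,1,1,1).

Boundary ∂_2: C_2 → C_1 maps a triangle to the signed sum of its edges. For instance
  ∂[0,1,9] = [1,9] − [0,9] + [0,1],
  ∂[3,7,8] = [7,8] − [3,8] + [3,7].
This gives a 20×10 integer matrix of rank 10; reducing to Smith normal form yields diagonal entries (1,1,1,1,1,1,1,1,1,1).

Computing H_k = (kernel of ∂_k) / (image of ∂_{k+1}):

  H_0: rank C_0 − rank ∂_1 = 10 − 8 = 2, and the invariant factors of ∂_1 are all 1, so H_0 ≅ Z^2.
  H_1: rank ker ∂_1 − rank ∂_2 = (20 − 8) − 10 = 2, and the invariant factors of ∂_2 are all 1, so H_1 ≅ Z^2.
  H_2: rank ker ∂_2 − rank ∂_3 = (10 − 10) − 0 = 0, and there is no ∂_3, so H_2 ≅ 0.

As a check, the Euler characteristic is 10 − 20 + 10 = 0, which agrees with 2 − 2 + 0 = 0.

Hence the Betti numbers are b_0 = 2, b_1 = 2, b_2 = 0.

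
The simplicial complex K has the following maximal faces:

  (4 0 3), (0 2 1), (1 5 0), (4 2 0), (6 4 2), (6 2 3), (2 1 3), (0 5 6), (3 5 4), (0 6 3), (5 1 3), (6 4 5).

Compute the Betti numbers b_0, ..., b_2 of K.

K has 7 vertices, 18 edges, 12 triangles.
rank ∂_0 = 0, rank ∂_1 = 6 ⇒ b_0 = 7 − 0 − 6 = 1; all invariant factors of ∂_1 are 1 so no torsion. So H_0 ≅ Z.
rank ∂_1 = 6, rank ∂_2 = 12 ⇒ b_1 = 18 − 6 − 12 = 0; ∂_2 has invariant factor(s) [2] giving torsion. So H_1 ≅ Z_2.
rank ∂_2 = 12, rank ∂_3 = 0 ⇒ b_2 = 12 − 12 − 0 = 0. So H_2 ≅ 0.

b_0 = 1, b_1 = 0, b_2 = 0.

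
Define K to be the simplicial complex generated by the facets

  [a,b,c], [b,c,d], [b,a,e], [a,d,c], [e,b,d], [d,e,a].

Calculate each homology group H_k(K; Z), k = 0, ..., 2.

Order the vertices as a < b < c < d < e. Listing each simplex with vertices in this order, K has dimension 2 with simplices:

  0-simplices (5): a, b, c, d, e
  1-simplices (9): ab, ac, ad, ae, bc, bd, be, cd, de
  2-simplices (6): abc, abe, acd, ade, bcd, bde

Hence C_0 ≅ Z^5, C_1 ≅ Z^9, C_2 ≅ Z^6.

∂_1: C_1 → C_0 sends each edge [p,q] (with p < q) to q − p. For instance
  ∂bd = d − b.
As a 5×9 matrix over Z this has rank 4, with invariant factors (1,1,1,1).

∂_2: C_2 → C_1 sends each 2-simplex [p,q,r] to [q,r] − [p,r] + [p,q]. For instance
  ∂ade = de − ae + ad,
  ∂bcd = cd − bd + bc.
The 9×6 boundary matrix has rank 5 and Smith normal form diag(1,1,1,1,1).

Computing H_k = (kernel of ∂_k) / (image of ∂_{k+1}):

  H_0: rank C_0 − rank ∂_1 = 5 − 4 = 1, and the invariant factors of ∂_1 are all 1, so H_0 ≅ Z.
  H_1: rank ker ∂_1 − rank ∂_2 = (9 − 4) − 5 = 0, and the invariant factors of ∂_2 are all 1, so H_1 ≅ 0.
  H_2: rank ker ∂_2 − rank ∂_3 = (6 − 5) − 0 = 1, and there is no ∂_3, so H_2 ≅ Z.

As a check, the Euler characteristic is 5 − 9 + 6 = 2, which agrees with 1 − 0 + 1 = 2.

H_0 = Z,  H_1 = 0,  H_2 = Z.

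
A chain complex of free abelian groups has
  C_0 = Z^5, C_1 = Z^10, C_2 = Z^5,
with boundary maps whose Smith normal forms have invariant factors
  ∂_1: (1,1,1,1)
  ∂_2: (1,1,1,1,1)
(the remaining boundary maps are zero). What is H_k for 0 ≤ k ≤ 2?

H_0: b_0 = 5 − 0 − 4 = 1; torsion from ∂_1 factors > 1: none. So H_0 ≅ Z.
H_1: b_1 = 10 − 4 − 5 = 1; torsion from ∂_2 factors > 1: none. So H_1 ≅ Z.
H_2: b_2 = 5 − 5 − 0 = 0; torsion from ∂_3 factors > 1: none. So H_2 ≅ 0.

H_0 ≅ Z,  H_1 ≅ Z,  H_2 = 0.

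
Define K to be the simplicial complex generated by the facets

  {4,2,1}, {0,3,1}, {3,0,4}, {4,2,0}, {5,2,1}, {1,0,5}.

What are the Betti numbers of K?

b_0 = 1, b_1 = 1, b_2 = 0.

We work with the vertex ordering 0 < 1 < 2 < 3 < 4 < 5. The simplices of K, each written with vertices in increasing order, are:

  0-simplices (6): [0], [1], [2], [3], [4], [5]
  1-simplices (12): [0,1], [0,2], [0,3], [0,4], [0,5], [1,2], [1,3], [1,4], [1,5], [2,4], [2,5], [3,4]
  2-simplices (6): [0,1,3], [0,1,5], [0,2,4], [0,3,4], [1,2,4], [1,2,5]

giving chain groups C_0 ≅ Z^6, C_1 ≅ Z^12, C_2 ≅ Z^6.

Boundary ∂_1: C_1 → C_0 sends each edge [p,q] (with p < q) to q − p. For instance
  ∂[1,2] = [2] − [1].
The resulting 6×12 matrix has rank 5, and its Smith normal form has invariant factors (1,1,1,1,1).

Boundary ∂_2: C_2 → C_1 maps a triangle to the signed sum of its edges. For instance
  ∂[0,1,5] = [1,5] − [0,5] + [0,1],
  ∂[0,2,4] = [2,4] − [0,4] + [0,2].
This gives a 12×6 integer matrix of rank 6; reducing to Smith normal form yields diagonal entries (1,1,1,1,1,1).

From H_k ≅ ker(∂_k) / im(∂_{k+1}) we obtain:

  H_0: rank C_0 − rank ∂_1 = 6 − 5 = 1, and the invariant factors of ∂_1 are all 1, so H_0 ≅ Z.
  H_1: rank ker ∂_1 − rank ∂_2 = (12 − 5) − 6 = 1, and the invariant factors of ∂_2 are all 1, so H_1 ≅ Z.
  H_2: rank ker ∂_2 − rank ∂_3 = (6 − 6) − 0 = 0, and there is no ∂_3, so H_2 ≅ 0.

As a check, the Euler characteristic is 6 − 12 + 6 = 0, which agrees with 1 − 1 + 0 = 0.

Hence the Betti numbers are b_0 = 1, b_1 = 1, b_2 = 0.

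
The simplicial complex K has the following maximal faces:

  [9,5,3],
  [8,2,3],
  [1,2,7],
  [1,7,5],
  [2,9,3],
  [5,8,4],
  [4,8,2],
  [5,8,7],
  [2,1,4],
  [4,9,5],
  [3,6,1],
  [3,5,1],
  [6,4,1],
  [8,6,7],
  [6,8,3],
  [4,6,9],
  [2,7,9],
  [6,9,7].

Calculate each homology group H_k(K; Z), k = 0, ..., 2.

H_0 ≅ Z,  H_1 ≅ Z^2,  H_2 ≅ Z.

Take the total order 1 < 2 < 3 < 4 < 5 < 6 < 7 < 8 < 9 on the vertex set. Then K (dimension 2) consists of the simplices:

  0-simplices (9): [1], [2], [3], [4], [5], [6], [7], [8], [9]
  1-simplices (27): (27 of them)
  2-simplices (18): [1,2,4], [1,2,7], [1,3,5], [1,3,6], [1,4,6], [1,5,7], [2,3,8], [2,3,9], [2,4,8], [2,7,9], [3,5,9], [3,6,8], [4,5,8], [4,5,9], [4,6,9], [5,7,8], [6,7,8], [6,7,9]

giving chain groups C_0 ≅ Z^9, C_1 ≅ Z^27, C_2 ≅ Z^18.

The boundary map ∂_1: C_1 → C_0 maps an edge to its endpoints' difference, ∂[p,q] = q − p. For instance
  ∂[5,9] = [9] − [5].
The 9×27 boundary matrix has rank 8 and Smith normal form diag(1,1,1,1,1,1,1,1).

∂_2: C_2 → C_1 sends each 2-simplex [p,q,r] to [q,r] − [p,r] + [p,q]. For instance
  ∂[3,6,8] = [6,8] − [3,8] + [3,6],
  ∂[2,4,8] = [4,8] − [2,8] + [2,4].
As a 27×18 matrix over Z this has rank 17, with invariant factors (1,1,1,1,1,1,1,1,1,1,1,1,1,1,1,1,1).

Reading off H_k = ker ∂_k / im ∂_{k+1}:

  H_0: rank C_0 − rank ∂_1 = 9 − 8 = 1, and the invariant factors of ∂_1 are all 1, so H_0 ≅ Z.
  H_1: rank ker ∂_1 − rank ∂_2 = (27 − 8) − 17 = 2, and the invariant factors of ∂_2 are all 1, so H_1 ≅ Z^2.
  H_2: rank ker ∂_2 − rank ∂_3 = (18 − 17) − 0 = 1, and there is no ∂_3, so H_2 ≅ Z.

As a check, the Euler characteristic is 9 − 27 + 18 = 0, which agrees with 1 − 2 + 1 = 0.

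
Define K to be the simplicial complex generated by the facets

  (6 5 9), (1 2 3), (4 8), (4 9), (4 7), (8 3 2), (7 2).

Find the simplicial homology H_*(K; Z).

H_0 ≅ Z,  H_1 ≅ Z,  H_2 = 0.

Fix the vertex order 1 < 2 < 3 < 4 < 5 < 6 < 7 < 8 < 9 and write every simplex with vertices in increasing order. Then dim K = 2 and the simplices of K are:

  0-simplices (9): [1], [2], [3], [4], [5], [6], [7], [8], [9]
  1-simplices (12): [1,2], [1,3], [2,3], [2,7], [2,8], [3,8], [4,7], [4,8], [4,9], [5,6], [5,9], [6,9]
  2-simplices (3): [1,2,3], [2,3,8], [5,6,9]

giving chain groups C_0 ≅ Z^9, C_1 ≅ Z^12, C_2 ≅ Z^3.

The boundary map ∂_1: C_1 → C_0 maps an edge to its endpoints' difference, ∂[p,q] = q − p. For instance
  ∂[2,3] = [3] − [2].
The resulting 9×12 matrix has rank 8, and its Smith normal form has invariant factors (1,1,1,1,1,1,1,1).

Boundary ∂_2: C_2 → C_1 maps a triangle to the signed sum of its edges. For instance
  ∂[5,6,9] = [6,9] − [5,9] + [5,6],
  ∂[2,3,8] = [3,8] − [2,8] + [2,3].
This gives a 12×3 integer matrix of rank 3; reducing to Smith normal form yields diagonal entries (1,1,1).

From H_k ≅ ker(∂_k) / im(∂_{k+1}) we obtain:

  H_0: rank C_0 − rank ∂_1 = 9 − 8 = 1, and the invariant factors of ∂_1 are all 1, so H_0 ≅ Z.
  H_1: rank ker ∂_1 − rank ∂_2 = (12 − 8) − 3 = 1, and the invariant factors of ∂_2 are all 1, so H_1 ≅ Z.
  H_2: rank ker ∂_2 − rank ∂_3 = (3 − 3) − 0 = 0, and there is no ∂_3, so H_2 ≅ 0.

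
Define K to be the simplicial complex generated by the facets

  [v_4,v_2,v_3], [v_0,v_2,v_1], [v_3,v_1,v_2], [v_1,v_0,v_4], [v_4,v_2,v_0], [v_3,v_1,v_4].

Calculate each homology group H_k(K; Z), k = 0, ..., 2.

Order the vertices as v_0 < v_1 < v_2 < v_3 < v_4. Listing each simplex with vertices in this order, K has dimension 2 with simplices:

  0-simplices (5): [v_0], [v_1], [v_2], [v_3], [v_4]
  1-simplices (9): [v_0,v_1], [v_0,v_2], [v_0,v_4], [v_1,v_2], [v_1,v_3], [v_1,v_4], [v_2,v_3], [v_2,v_4], [v_3,v_4]
  2-simplices (6): [v_0,v_1,v_2], [v_0,v_1,v_4], [v_0,v_2,v_4], [v_1,v_2,v_3], [v_1,v_3,v_4], [v_2,v_3,v_4]

Hence C_0 ≅ Z^5, C_1 ≅ Z^9, C_2 ≅ Z^6.

∂_1: C_1 → C_0 maps an edge to its endpoints' difference, ∂[p,q] = q − p. For instance
  ∂[v_1,v_4] = [v_4] − [v_1].
As a 5×9 matrix over Z this has rank 4, with invariant factors (1,1,1,1).

The boundary map ∂_2: C_2 → C_1 sends each 2-simplex [p,q,r] to [q,r] − [p,r] + [p,q]. For instance
  ∂[v_1,v_3,v_4] = [v_3,v_4] − [v_1,v_4] + [v_1,v_3],
  ∂[v_2,v_3,v_4] = [v_3,v_4] − [v_2,v_4] + [v_2,v_3].
The 9×6 boundary matrix has rank 5 and Smith normal form diag(1,1,1,1,1).

Now H_k = ker ∂_k / im ∂_{k+1}, so:

  H_0: rank C_0 − rank ∂_1 = 5 − 4 = 1, and the invariant factors of ∂_1 are all 1, so H_0 ≅ Z.
  H_1: rank ker ∂_1 − rank ∂_2 = (9 − 4) − 5 = 0, and the invariant factors of ∂_2 are all 1, so H_1 ≅ 0.
  H_2: rank ker ∂_2 − rank ∂_3 = (6 − 5) − 0 = 1, and there is no ∂_3, so H_2 ≅ Z.

(K is a triangulation of the 2-sphere S^2.)

H_0 ≅ Z,  H_1 = 0,  H_2 ≅ Z.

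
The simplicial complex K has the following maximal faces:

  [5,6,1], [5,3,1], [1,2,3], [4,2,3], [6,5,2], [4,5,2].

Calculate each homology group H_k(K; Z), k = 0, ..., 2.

Order the vertices as 1 < 2 < 3 < 4 < 5 < 6. Listing each simplex with vertices in this order, K has dimension 2 with simplices:

  0-simplices (6): [1], [2], [3], [4], [5], [6]
  1-simplices (12): [1,2], [1,3], [1,5], [1,6], [2,3], [2,4], [2,5], [2,6], [3,4], [3,5], [4,5], [5,6]
  2-simplices (6): [1,2,3], [1,3,5], [1,5,6], [2,3,4], [2,4,5], [2,5,6]

giving chain groups C_0 ≅ Z^6, C_1 ≅ Z^12, C_2 ≅ Z^6.

Boundary ∂_1: C_1 → C_0 sends each edge [p,q] (with p < q) to q − p. For instance
  ∂[1,5] = [5] − [1].
The 6×12 boundary matrix has rank 5 and Smith normal form diag(1,1,1,1,1).

Boundary ∂_2: C_2 → C_1 maps a triangle to the signed sum of its edges. For instance
  ∂[1,2,3] = [2,3] − [1,3] + [1,2],
  ∂[2,5,6] = [5,6] − [2,6] + [2,5].
The 12×6 boundary matrix has rank 6 and Smith normal form diag(1,1,1,1,1,1).

Now H_k = ker ∂_k / im ∂_{k+1}, so:

  H_0: rank C_0 − rank ∂_1 = 6 − 5 = 1, and the invariant factors of ∂_1 are all 1, so H_0 ≅ Z.
  H_1: rank ker ∂_1 − rank ∂_2 = (12 − 5) − 6 = 1, and the invariant factors of ∂_2 are all 1, so H_1 ≅ Z.
  H_2: rank ker ∂_2 − rank ∂_3 = (6 − 6) − 0 = 0, and there is no ∂_3, so H_2 ≅ 0.

As a check, the Euler characteristic is 6 − 12 + 6 = 0, which agrees with 1 − 1 + 0 = 0.
(K is a triangulation of the cylinder S^1 x I.)

H_0 ≅ Z,  H_1 ≅ Z,  H_2 = 0.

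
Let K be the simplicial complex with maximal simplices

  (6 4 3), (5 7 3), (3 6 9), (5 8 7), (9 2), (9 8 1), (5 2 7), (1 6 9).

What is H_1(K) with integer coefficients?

Take the total order 1 < 2 < 3 < 4 < 5 < 6 < 7 < 8 < 9 on the vertex set. Then K (dimension 2) consists of the simplices:

  0-simplices (9): [1], [2], [3], [4], [5], [6], [7], [8], [9]
  1-simplices (17): [1,6], [1,8], [1,9], [2,5], [2,7], [2,9], [3,4], [3,5], [3,6], [3,7], [3,9], [4,6], [5,7], [5,8], [6,9], [7,8], [8,9]
  2-simplices (7): [1,6,9], [1,8,9], [2,5,7], [3,4,6], [3,5,7], [3,6,9], [5,7,8]

giving chain groups C_0 ≅ Z^9, C_1 ≅ Z^17, C_2 ≅ Z^7.

∂_1: C_1 → C_0 sends each edge [p,q] (with p < q) to q − p.
As a 9×17 matrix over Z this has rank 8, with invariant factors (1,1,1,1,1,1,1,1).

The boundary map ∂_2: C_2 → C_1 acts by ∂[p,q,r] = [q,r] − [p,r] + [p,q]. For instance
  ∂[1,8,9] = [8,9] − [1,9] + [1,8],
  ∂[3,5,7] = [5,7] − [3,7] + [3,5].
This gives a 17×7 integer matrix of rank 7; reducing to Smith normal form yields diagonal entries (1,1,1,1,1,1,1).

Now H_k = ker ∂_k / im ∂_{k+1}, so:

  H_1: rank ker ∂_1 − rank ∂_2 = (17 − 8) − 7 = 2, and the invariant factors of ∂_2 are all 1, so H_1 = Z^2.

H_1 ≅ Z^2.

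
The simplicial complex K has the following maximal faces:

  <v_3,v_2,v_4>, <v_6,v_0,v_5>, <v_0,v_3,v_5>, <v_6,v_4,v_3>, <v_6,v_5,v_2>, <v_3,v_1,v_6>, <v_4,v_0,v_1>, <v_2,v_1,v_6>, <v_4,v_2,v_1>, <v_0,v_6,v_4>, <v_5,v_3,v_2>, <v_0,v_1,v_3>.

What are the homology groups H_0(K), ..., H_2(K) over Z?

Take the total order v_0 < v_1 < v_2 < v_3 < v_4 < v_5 < v_6 on the vertex set. Then K (dimension 2) consists of the simplices:

  0-simplices (7): [v_0], [v_1], [v_2], [v_3], [v_4], [v_5], [v_6]
  1-simplices (18): (18 of them)
  2-simplices (12): (12 of them)

Hence C_0 ≅ Z^7, C_1 ≅ Z^18, C_2 ≅ Z^12.

∂_1: C_1 → C_0 is given by ∂[p,q] = [q] − [p].
The 7×18 boundary matrix has rank 6 and Smith normal form diag(1,1,1,1,1,1).

The boundary map ∂_2: C_2 → C_1 acts by ∂[p,q,r] = [q,r] − [p,r] + [p,q]. For instance
  ∂[v_0,v_3,v_5] = [v_3,v_5] − [v_0,v_5] + [v_0,v_3],
  ∂[v_0,v_5,v_6] = [v_5,v_6] − [v_0,v_6] + [v_0,v_5].
The 18×12 boundary matrix has rank 12 and Smith normal form diag(1,1,1,1,1,1,1,1,1,1,1,2).

From H_k ≅ ker(∂_k) / im(∂_{k+1}) we obtain:

  H_0: rank C_0 − rank ∂_1 = 7 − 6 = 1, and the invariant factors of ∂_1 are all 1, so H_0 ≅ Z.
  H_1: rank ker ∂_1 − rank ∂_2 = (18 − 6) − 12 = 0, and ∂_2 has invariant factor 2 > 1, so H_1 ≅ Z/2.
  H_2: rank ker ∂_2 − rank ∂_3 = (12 − 12) − 0 = 0, and there is no ∂_3, so H_2 ≅ 0.

(K is a triangulation of the real projective plane RP^2.)

H_0 ≅ Z,  H_1 ≅ Z/2,  H_2 = 0.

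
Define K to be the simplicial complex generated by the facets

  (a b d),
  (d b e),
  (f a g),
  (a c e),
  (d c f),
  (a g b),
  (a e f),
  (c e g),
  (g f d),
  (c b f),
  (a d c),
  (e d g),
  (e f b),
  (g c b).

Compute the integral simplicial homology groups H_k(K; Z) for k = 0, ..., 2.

H_0 = Z,  H_1 = Z^2,  H_2 = Z.

We work with the vertex ordering a < b < c < d < e < f < g. The simplices of K, each written with vertices in increasing order, are:

  0-simplices (7): a, b, c, d, e, f, g
  1-simplices (21): ab, ac, ad, ae, af, ag, bc, bd, be, bf, bg, cd, ce, cf, cg, de, df, dg, ef, eg, fg
  2-simplices (14): abd, abg, acd, ace, aef, afg, bcf, bcg, bde, bef, cdf, ceg, deg, dfg

Hence C_0 ≅ Z^7, C_1 ≅ Z^21, C_2 ≅ Z^14.

Boundary ∂_1: C_1 → C_0 is given by ∂[p,q] = [q] − [p]. For instance
  ∂be = e − b.
The resulting 7×21 matrix has rank 6, and its Smith normal form has invariant factors (1,1,1,1,1,1).

∂_2: C_2 → C_1 sends each 2-simplex [p,q,r] to [q,r] − [p,r] + [p,q]. For instance
  ∂bcf = cf − bf + bc,
  ∂cdf = df − cf + cd.
As a 21×14 matrix over Z this has rank 13, with invariant factors (1,1,1,1,1,1,1,1,1,1,1,1,1).

Computing H_k = (kernel of ∂_k) / (image of ∂_{k+1}):

  H_0: rank C_0 − rank ∂_1 = 7 − 6 = 1, and the invariant factors of ∂_1 are all 1, so H_0 = Z.
  H_1: rank ker ∂_1 − rank ∂_2 = (21 − 6) − 13 = 2, and the invariant factors of ∂_2 are all 1, so H_1 = Z^2.
  H_2: rank ker ∂_2 − rank ∂_3 = (14 − 13) − 0 = 1, and there is no ∂_3, so H_2 = Z.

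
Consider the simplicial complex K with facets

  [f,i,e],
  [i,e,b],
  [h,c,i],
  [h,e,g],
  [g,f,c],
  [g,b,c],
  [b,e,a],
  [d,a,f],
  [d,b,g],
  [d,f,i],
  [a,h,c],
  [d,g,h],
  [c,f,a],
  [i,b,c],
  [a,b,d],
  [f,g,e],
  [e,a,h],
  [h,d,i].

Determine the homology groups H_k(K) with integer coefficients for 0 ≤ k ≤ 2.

Take the total order a < b < c < d < e < f < g < h < i on the vertex set. Then K (dimension 2) consists of the simplices:

  0-simplices (9): a, b, c, d, e, f, g, h, i
  1-simplices (27): ab, ac, ad, ae, af, ah, bc, bd, be, bg, bi, cf, cg, ch, ci, df, dg, dh, di, ef, eg, eh, ei, fg, fi, gh, hi
  2-simplices (18): abd, abe, acf, ach, adf, aeh, bcg, bci, bdg, bei, cfg, chi, dfi, dgh, dhi, efg, efi, egh

Hence C_0 ≅ Z^9, C_1 ≅ Z^27, C_2 ≅ Z^18.

The boundary map ∂_1: C_1 → C_0 maps an edge to its endpoints' difference, ∂[p,q] = q − p.
The 9×27 boundary matrix has rank 8 and Smith normal form diag(1,1,1,1,1,1,1,1).

∂_2: C_2 → C_1 acts by ∂[p,q,r] = [q,r] − [p,r] + [p,q]. For instance
  ∂bci = ci − bi + bc,
  ∂aeh = eh − ah + ae.
The 27×18 boundary matrix has rank 17 and Smith normal form diag(1,1,1,1,1,1,1,1,1,1,1,1,1,1,1,1,1).

From H_k ≅ ker(∂_k) / im(∂_{k+1}) we obtain:

  H_0: rank C_0 − rank ∂_1 = 9 − 8 = 1, and the invariant factors of ∂_1 are all 1, so H_0 ≅ Z.
  H_1: rank ker ∂_1 − rank ∂_2 = (27 − 8) − 17 = 2, and the invariant factors of ∂_2 are all 1, so H_1 ≅ Z^2.
  H_2: rank ker ∂_2 − rank ∂_3 = (18 − 17) − 0 = 1, and there is no ∂_3, so H_2 ≅ Z.

As a check, the Euler characteristic is 9 − 27 + 18 = 0, which agrees with 1 − 2 + 1 = 0.

H_0 ≅ Z,  H_1 ≅ Z^2,  H_2 ≅ Z.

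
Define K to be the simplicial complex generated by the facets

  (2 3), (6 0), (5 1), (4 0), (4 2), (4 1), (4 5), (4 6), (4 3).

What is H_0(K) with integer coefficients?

Order the vertices as 0 < 1 < 2 < 3 < 4 < 5 < 6. Listing each simplex with vertices in this order, K has dimension 1 with simplices:

  0-simplices (7): [0], [1], [2], [3], [4], [5], [6]
  1-simplices (9): [0,4], [0,6], [1,4], [1,5], [2,3], [2,4], [3,4], [4,5], [4,6]

Hence C_0 ≅ Z^7, C_1 ≅ Z^9.

Boundary ∂_1: C_1 → C_0 maps an edge to its endpoints' difference, ∂[p,q] = q − p. For instance
  ∂[3,4] = [4] − [3].
As a 7×9 matrix over Z this has rank 6, with invariant factors (1,1,1,1,1,1).

Now H_k = ker ∂_k / im ∂_{k+1}, so:

  H_0: rank C_0 − rank ∂_1 = 7 − 6 = 1, and the invariant factors of ∂_1 are all 1, so H_0 = Z.

H_0 = Z.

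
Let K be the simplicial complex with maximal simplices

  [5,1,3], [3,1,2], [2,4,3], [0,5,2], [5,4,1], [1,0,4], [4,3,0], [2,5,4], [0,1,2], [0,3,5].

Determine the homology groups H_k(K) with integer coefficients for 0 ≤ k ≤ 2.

H_0 = Z,  H_1 = Z/2,  H_2 = 0.

Order the vertices as 0 < 1 < 2 < 3 < 4 < 5. Listing each simplex with vertices in this order, K has dimension 2 with simplices:

  0-simplices (6): [0], [1], [2], [3], [4], [5]
  1-simplices (15): [0,1], [0,2], [0,3], [0,4], [0,5], [1,2], [1,3], [1,4], [1,5], [2,3], [2,4], [2,5], [3,4], [3,5], [4,5]
  2-simplices (10): [0,1,2], [0,1,4], [0,2,5], [0,3,4], [0,3,5], [1,2,3], [1,3,5], [1,4,5], [2,3,4], [2,4,5]

so the chain groups are C_0 ≅ Z^6, C_1 ≅ Z^15, C_2 ≅ Z^10.

∂_1: C_1 → C_0 sends each edge [p,q] (with p < q) to q − p. For instance
  ∂[1,4] = [4] − [1].
The 6×15 boundary matrix has rank 5 and Smith normal form diag(1,1,1,1,1).

The boundary map ∂_2: C_2 → C_1 acts by ∂[p,q,r] = [q,r] − [p,r] + [p,q]. For instance
  ∂[0,3,4] = [3,4] − [0,4] + [0,3],
  ∂[0,1,4] = [1,4] − [0,4] + [0,1].
The 15×10 boundary matrix has rank 10 and Smith normal form diag(1,1,1,1,1,1,1,1,1,2).

Now H_k = ker ∂_k / im ∂_{k+1}, so:

  H_0: rank C_0 − rank ∂_1 = 6 − 5 = 1, and the invariant factors of ∂_1 are all 1, so H_0 = Z.
  H_1: rank ker ∂_1 − rank ∂_2 = (15 − 5) − 10 = 0, and ∂_2 has invariant factor 2 > 1, so H_1 = Z/2.
  H_2: rank ker ∂_2 − rank ∂_3 = (10 − 10) − 0 = 0, and there is no ∂_3, so H_2 = 0.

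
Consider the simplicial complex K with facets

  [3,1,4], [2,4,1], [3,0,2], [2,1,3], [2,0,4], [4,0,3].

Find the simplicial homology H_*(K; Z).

H_0 = Z,  H_1 = 0,  H_2 = Z.

Order the vertices as 0 < 1 < 2 < 3 < 4. Listing each simplex with vertices in this order, K has dimension 2 with simplices:

  0-simplices (5): [0], [1], [2], [3], [4]
  1-simplices (9): [0,2], [0,3], [0,4], [1,2], [1,3], [1,4], [2,3], [2,4], [3,4]
  2-simplices (6): [0,2,3], [0,2,4], [0,3,4], [1,2,3], [1,2,4], [1,3,4]

giving chain groups C_0 ≅ Z^5, C_1 ≅ Z^9, C_2 ≅ Z^6.

∂_1: C_1 → C_0 maps an edge to its endpoints' difference, ∂[p,q] = q − p. For instance
  ∂[1,2] = [2] − [1].
As a 5×9 matrix over Z this has rank 4, with invariant factors (1,1,1,1).

∂_2: C_2 → C_1 acts by ∂[p,q,r] = [q,r] − [p,r] + [p,q]. For instance
  ∂[1,3,4] = [3,4] − [1,4] + [1,3],
  ∂[1,2,3] = [2,3] − [1,3] + [1,2].
The resulting 9×6 matrix has rank 5, and its Smith normal form has invariant factors (1,1,1,1,1).

Now H_k = ker ∂_k / im ∂_{k+1}, so:

  H_0: rank C_0 − rank ∂_1 = 5 − 4 = 1, and the invariant factors of ∂_1 are all 1, so H_0 = Z.
  H_1: rank ker ∂_1 − rank ∂_2 = (9 − 4) − 5 = 0, and the invariant factors of ∂_2 are all 1, so H_1 = 0.
  H_2: rank ker ∂_2 − rank ∂_3 = (6 − 5) − 0 = 1, and there is no ∂_3, so H_2 = Z.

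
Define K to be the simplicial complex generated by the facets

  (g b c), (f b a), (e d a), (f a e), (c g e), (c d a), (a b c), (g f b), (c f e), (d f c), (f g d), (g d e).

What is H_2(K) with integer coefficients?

H_2 = 0.

Take the total order a < b < c < d < e < f < g on the vertex set. Then K (dimension 2) consists of the simplices:

  0-simplices (7): a, b, c, d, e, f, g
  1-simplices (18): ab, ac, ad, ae, af, bc, bf, bg, cd, ce, cf, cg, de, df, dg, ef, eg, fg
  2-simplices (12): abc, abf, acd, ade, aef, bcg, bfg, cdf, cef, ceg, deg, dfg

giving chain groups C_0 ≅ Z^7, C_1 ≅ Z^18, C_2 ≅ Z^12.

The boundary map ∂_1: C_1 → C_0 sends each edge [p,q] (with p < q) to q − p.
As a 7×18 matrix over Z this has rank 6, with invariant factors (1,1,1,1,1,1).

∂_2: C_2 → C_1 maps a triangle to the signed sum of its edges. For instance
  ∂abc = bc − ac + ab,
  ∂abf = bf − af + ab.
This gives a 18×12 integer matrix of rank 12; reducing to Smith normal form yields diagonal entries (1,1,1,1,1,1,1,1,1,1,1,2).

Reading off H_k = ker ∂_k / im ∂_{k+1}:

  H_2: rank ker ∂_2 − rank ∂_3 = (12 − 12) − 0 = 0, and there is no ∂_3, so H_2 = 0.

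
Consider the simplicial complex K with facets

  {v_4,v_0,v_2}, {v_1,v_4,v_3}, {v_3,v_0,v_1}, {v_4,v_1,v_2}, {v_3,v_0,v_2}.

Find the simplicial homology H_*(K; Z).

Take the total order v_0 < v_1 < v_2 < v_3 < v_4 on the vertex set. Then K (dimension 2) consists of the simplices:

  0-simplices (5): [v_0], [v_1], [v_2], [v_3], [v_4]
  1-simplices (10): [v_0,v_1], [v_0,v_2], [v_0,v_3], [v_0,v_4], [v_1,v_2], [v_1,v_3], [v_1,v_4], [v_2,v_3], [v_2,v_4], [v_3,v_4]
  2-simplices (5): [v_0,v_1,v_3], [v_0,v_2,v_3], [v_0,v_2,v_4], [v_1,v_2,v_4], [v_1,v_3,v_4]

so the chain groups are C_0 ≅ Z^5, C_1 ≅ Z^10, C_2 ≅ Z^5.

∂_1: C_1 → C_0 maps an edge to its endpoints' difference, ∂[p,q] = q − p.
This gives a 5×10 integer matrix of rank 4; reducing to Smith normal form yields diagonal entries (1,1,1,1).

Boundary ∂_2: C_2 → C_1 sends each 2-simplex [p,q,r] to [q,r] − [p,r] + [p,q]. For instance
  ∂[v_0,v_2,v_4] = [v_2,v_4] − [v_0,v_4] + [v_0,v_2],
  ∂[v_1,v_2,v_4] = [v_2,v_4] − [v_1,v_4] + [v_1,v_2].
The resulting 10×5 matrix has rank 5, and its Smith normal form has invariant factors (1,1,1,1,1).

Computing H_k = (kernel of ∂_k) / (image of ∂_{k+1}):

  H_0: rank C_0 − rank ∂_1 = 5 − 4 = 1, and the invariant factors of ∂_1 are all 1, so H_0 ≅ Z.
  H_1: rank ker ∂_1 − rank ∂_2 = (10 − 4) − 5 = 1, and the invariant factors of ∂_2 are all 1, so H_1 ≅ Z.
  H_2: rank ker ∂_2 − rank ∂_3 = (5 − 5) − 0 = 0, and there is no ∂_3, so H_2 ≅ 0.

H_0 ≅ Z,  H_1 ≅ Z,  H_2 = 0.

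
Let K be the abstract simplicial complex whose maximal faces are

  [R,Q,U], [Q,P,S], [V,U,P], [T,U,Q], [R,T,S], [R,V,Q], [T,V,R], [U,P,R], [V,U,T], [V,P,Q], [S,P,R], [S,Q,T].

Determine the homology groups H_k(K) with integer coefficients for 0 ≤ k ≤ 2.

Fix the vertex order P < Q < R < S < T < U < V and write every simplex with vertices in increasing order. Then dim K = 2 and the simplices of K are:

  0-simplices (7): P, Q, R, S, T, U, V
  1-simplices (18): PQ, PR, PS, PU, PV, QR, QS, QT, QU, QV, RS, RT, RU, RV, ST, TU, TV, UV
  2-simplices (12): PQS, PQV, PRS, PRU, PUV, QRU, QRV, QST, QTU, RST, RTV, TUV

Hence C_0 ≅ Z^7, C_1 ≅ Z^18, C_2 ≅ Z^12.

Boundary ∂_1: C_1 → C_0 is given by ∂[p,q] = [q] − [p]. For instance
  ∂PR = R − P.
The 7×18 boundary matrix has rank 6 and Smith normal form diag(1,1,1,1,1,1).

Boundary ∂_2: C_2 → C_1 acts by ∂[p,q,r] = [q,r] − [p,r] + [p,q]. For instance
  ∂PRS = RS − PS + PR,
  ∂RTV = TV − RV + RT.
As a 18×12 matrix over Z this has rank 12, with invariant factors (1,1,1,1,1,1,1,1,1,1,1,2).

Computing H_k = (kernel of ∂_k) / (image of ∂_{k+1}):

  H_0: rank C_0 − rank ∂_1 = 7 − 6 = 1, and the invariant factors of ∂_1 are all 1, so H_0 ≅ Z.
  H_1: rank ker ∂_1 − rank ∂_2 = (18 − 6) − 12 = 0, and ∂_2 has invariant factor 2 > 1, so H_1 ≅ Z/2.
  H_2: rank ker ∂_2 − rank ∂_3 = (12 − 12) − 0 = 0, and there is no ∂_3, so H_2 ≅ 0.

(K is a triangulation of the real projective plane RP^2.)

H_0 ≅ Z,  H_1 ≅ Z/2,  H_2 = 0.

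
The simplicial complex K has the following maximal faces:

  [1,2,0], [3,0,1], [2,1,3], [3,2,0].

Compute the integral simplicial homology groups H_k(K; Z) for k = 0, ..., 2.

H_0 ≅ Z,  H_1 = 0,  H_2 ≅ Z.

K has 4 vertices, 6 edges, 4 triangles.
rank ∂_0 = 0, rank ∂_1 = 3 ⇒ b_0 = 4 − 0 − 3 = 1; all invariant factors of ∂_1 are 1 so no torsion. So H_0 = Z.
rank ∂_1 = 3, rank ∂_2 = 3 ⇒ b_1 = 6 − 3 − 3 = 0; all invariant factors of ∂_2 are 1 so no torsion. So H_1 = 0.
rank ∂_2 = 3, rank ∂_3 = 0 ⇒ b_2 = 4 − 3 − 0 = 1. So H_2 = Z.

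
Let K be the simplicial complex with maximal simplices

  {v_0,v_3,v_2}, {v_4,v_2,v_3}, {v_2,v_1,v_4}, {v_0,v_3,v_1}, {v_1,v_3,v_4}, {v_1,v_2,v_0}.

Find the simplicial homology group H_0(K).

Order the vertices as v_0 < v_1 < v_2 < v_3 < v_4. Listing each simplex with vertices in this order, K has dimension 2 with simplices:

  0-simplices (5): [v_0], [v_1], [v_2], [v_3], [v_4]
  1-simplices (9): [v_0,v_1], [v_0,v_2], [v_0,v_3], [v_1,v_2], [v_1,v_3], [v_1,v_4], [v_2,v_3], [v_2,v_4], [v_3,v_4]
  2-simplices (6): [v_0,v_1,v_2], [v_0,v_1,v_3], [v_0,v_2,v_3], [v_1,v_2,v_4], [v_1,v_3,v_4], [v_2,v_3,v_4]

so the chain groups are C_0 ≅ Z^5, C_1 ≅ Z^9, C_2 ≅ Z^6.

Boundary ∂_1: C_1 → C_0 sends each edge [p,q] (with p < q) to q − p. For instance
  ∂[v_2,v_4] = [v_4] − [v_2].
The 5×9 boundary matrix has rank 4 and Smith normal form diag(1,1,1,1).

∂_2: C_2 → C_1 maps a triangle to the signed sum of its edges. For instance
  ∂[v_1,v_3,v_4] = [v_3,v_4] − [v_1,v_4] + [v_1,v_3],
  ∂[v_0,v_2,v_3] = [v_2,v_3] − [v_0,v_3] + [v_0,v_2].
This gives a 9×6 integer matrix of rank 5; reducing to Smith normal form yields diagonal entries (1,1,1,1,1).

Reading off H_k = ker ∂_k / im ∂_{k+1}:

  H_0: rank C_0 − rank ∂_1 = 5 − 4 = 1, and the invariant factors of ∂_1 are all 1, so H_0 ≅ Z.

H_0 = Z.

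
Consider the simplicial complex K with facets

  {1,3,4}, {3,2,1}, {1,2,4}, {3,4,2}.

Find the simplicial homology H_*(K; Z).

H_0 ≅ Z,  H_1 = 0,  H_2 ≅ Z.

Fix the vertex order 1 < 2 < 3 < 4 and write every simplex with vertices in increasing order. Then dim K = 2 and the simplices of K are:

  0-simplices (4): [1], [2], [3], [4]
  1-simplices (6): [1,2], [1,3], [1,4], [2,3], [2,4], [3,4]
  2-simplices (4): [1,2,3], [1,2,4], [1,3,4], [2,3,4]

giving chain groups C_0 ≅ Z^4, C_1 ≅ Z^6, C_2 ≅ Z^4.

The boundary map ∂_1: C_1 → C_0 sends each edge [p,q] (with p < q) to q − p. For instance
  ∂[3,4] = [4] − [3].
The resulting 4×6 matrix has rank 3, and its Smith normal form has invariant factors (1,1,1).

∂_2: C_2 → C_1 sends each 2-simplex [p,q,r] to [q,r] − [p,r] + [p,q]. For instance
  ∂[1,2,3] = [2,3] − [1,3] + [1,2],
  ∂[2,3,4] = [3,4] − [2,4] + [2,3].
This gives a 6×4 integer matrix of rank 3; reducing to Smith normal form yields diagonal entries (1,1,1).

From H_k ≅ ker(∂_k) / im(∂_{k+1}) we obtain:

  H_0: rank C_0 − rank ∂_1 = 4 − 3 = 1, and the invariant factors of ∂_1 are all 1, so H_0 = Z.
  H_1: rank ker ∂_1 − rank ∂_2 = (6 − 3) − 3 = 0, and the invariant factors of ∂_2 are all 1, so H_1 = 0.
  H_2: rank ker ∂_2 − rank ∂_3 = (4 − 3) − 0 = 1, and there is no ∂_3, so H_2 = Z.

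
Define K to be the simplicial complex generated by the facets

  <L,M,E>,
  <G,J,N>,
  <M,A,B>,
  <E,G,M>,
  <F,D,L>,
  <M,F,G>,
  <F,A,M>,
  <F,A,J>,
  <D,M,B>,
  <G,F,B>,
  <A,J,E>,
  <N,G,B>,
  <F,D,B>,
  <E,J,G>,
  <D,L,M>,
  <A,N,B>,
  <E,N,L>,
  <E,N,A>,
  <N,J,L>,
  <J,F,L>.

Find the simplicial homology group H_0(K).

H_0 = Z.

Take the total order A < B < D < E < F < G < J < L < M < N on the vertex set. Then K (dimension 2) consists of the simplices:

  0-simplices (10): A, B, D, E, F, G, J, L, M, N
  1-simplices (30): AB, AE, AF, AJ, AM, AN, BD, BF, BG, BM, BN, DF, DL, DM, EG, EJ, EL, EM, EN, FG, FJ, FL, FM, GJ, GM, GN, JL, JN, LM, LN
  2-simplices (20): ABM, ABN, AEJ, AEN, AFJ, AFM, BDF, BDM, BFG, BGN, DFL, DLM, EGJ, EGM, ELM, ELN, FGM, FJL, GJN, JLN

so the chain groups are C_0 ≅ Z^10, C_1 ≅ Z^30, C_2 ≅ Z^20.

∂_1: C_1 → C_0 maps an edge to its endpoints' difference, ∂[p,q] = q − p.
The 10×30 boundary matrix has rank 9 and Smith normal form diag(1,1,1,1,1,1,1,1,1).

∂_2: C_2 → C_1 acts by ∂[p,q,r] = [q,r] − [p,r] + [p,q]. For instance
  ∂BDM = DM − BM + BD,
  ∂AEN = EN − AN + AE.
The 30×20 boundary matrix has rank 20 and Smith normal form diag(1,1,1,1,1,1,1,1,1,1,1,1,1,1,1,1,1,1,1,2).

Now H_k = ker ∂_k / im ∂_{k+1}, so:

  H_0: rank C_0 − rank ∂_1 = 10 − 9 = 1, and the invariant factors of ∂_1 are all 1, so H_0 = Z.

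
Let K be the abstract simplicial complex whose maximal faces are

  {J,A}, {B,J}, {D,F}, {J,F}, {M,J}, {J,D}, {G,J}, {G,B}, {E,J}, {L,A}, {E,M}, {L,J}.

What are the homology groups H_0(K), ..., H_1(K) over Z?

Take the total order A < B < D < E < F < G < J < L < M on the vertex set. Then K (dimension 1) consists of the simplices:

  0-simplices (9): A, B, D, E, F, G, J, L, M
  1-simplices (12): AJ, AL, BG, BJ, DF, DJ, EJ, EM, FJ, GJ, JL, JM

giving chain groups C_0 ≅ Z^9, C_1 ≅ Z^12.

∂_1: C_1 → C_0 maps an edge to its endpoints' difference, ∂[p,q] = q − p.
As a 9×12 matrix over Z this has rank 8, with invariant factors (1,1,1,1,1,1,1,1).

Now H_k = ker ∂_k / im ∂_{k+1}, so:

  H_0: rank C_0 − rank ∂_1 = 9 − 8 = 1, and the invariant factors of ∂_1 are all 1, so H_0 ≅ Z.
  H_1: rank ker ∂_1 − rank ∂_2 = (12 − 8) − 0 = 4, and there is no ∂_2, so H_1 ≅ Z^4.

As a check, the Euler characteristic is 9 − 12 = -3, which agrees with 1 − 4 = -3.
(K is a triangulation of a wedge of 4 circles.)

H_0 = Z,  H_1 = Z^4.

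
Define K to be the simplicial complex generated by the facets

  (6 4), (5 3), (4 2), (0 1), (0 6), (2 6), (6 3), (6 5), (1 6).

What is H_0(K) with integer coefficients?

Take the total order 0 < 1 < 2 < 3 < 4 < 5 < 6 on the vertex set. Then K (dimension 1) consists of the simplices:

  0-simplices (7): [0], [1], [2], [3], [4], [5], [6]
  1-simplices (9): [0,1], [0,6], [1,6], [2,4], [2,6], [3,5], [3,6], [4,6], [5,6]

giving chain groups C_0 ≅ Z^7, C_1 ≅ Z^9.

∂_1: C_1 → C_0 maps an edge to its endpoints' difference, ∂[p,q] = q − p.
As a 7×9 matrix over Z this has rank 6, with invariant factors (1,1,1,1,1,1).

Computing H_k = (kernel of ∂_k) / (image of ∂_{k+1}):

  H_0: rank C_0 − rank ∂_1 = 7 − 6 = 1, and the invariant factors of ∂_1 are all 1, so H_0 = Z.

H_0 = Z.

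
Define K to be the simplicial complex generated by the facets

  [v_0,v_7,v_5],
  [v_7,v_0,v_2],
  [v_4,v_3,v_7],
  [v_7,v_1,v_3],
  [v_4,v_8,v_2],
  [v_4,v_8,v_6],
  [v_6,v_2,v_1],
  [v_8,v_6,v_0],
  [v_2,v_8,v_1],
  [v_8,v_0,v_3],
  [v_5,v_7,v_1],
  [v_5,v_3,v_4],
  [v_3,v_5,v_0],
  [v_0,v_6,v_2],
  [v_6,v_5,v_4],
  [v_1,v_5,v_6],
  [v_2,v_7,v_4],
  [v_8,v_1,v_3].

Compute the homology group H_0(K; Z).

H_0 ≅ Z.

Fix the vertex order v_0 < v_1 < v_2 < v_3 < v_4 < v_5 < v_6 < v_7 < v_8 and write every simplex with vertices in increasing order. Then dim K = 2 and the simplices of K are:

  0-simplices (9): [v_0], [v_1], [v_2], [v_3], [v_4], [v_5], [v_6], [v_7], [v_8]
  1-simplices (27): (27 of them)
  2-simplices (18): (18 of them)

giving chain groups C_0 ≅ Z^9, C_1 ≅ Z^27, C_2 ≅ Z^18.

Boundary ∂_1: C_1 → C_0 is given by ∂[p,q] = [q] − [p].
This gives a 9×27 integer matrix of rank 8; reducing to Smith normal form yields diagonal entries (1,1,1,1,1,1,1,1).

∂_2: C_2 → C_1 sends each 2-simplex [p,q,r] to [q,r] − [p,r] + [p,q]. For instance
  ∂[v_0,v_5,v_7] = [v_5,v_7] − [v_0,v_7] + [v_0,v_5],
  ∂[v_0,v_2,v_7] = [v_2,v_7] − [v_0,v_7] + [v_0,v_2].
As a 27×18 matrix over Z this has rank 18, with invariant factors (1,1,1,1,1,1,1,1,1,1,1,1,1,1,1,1,1,2).

Now H_k = ker ∂_k / im ∂_{k+1}, so:

  H_0: rank C_0 − rank ∂_1 = 9 − 8 = 1, and the invariant factors of ∂_1 are all 1, so H_0 = Z.

(K is a triangulation of the Klein bottle.)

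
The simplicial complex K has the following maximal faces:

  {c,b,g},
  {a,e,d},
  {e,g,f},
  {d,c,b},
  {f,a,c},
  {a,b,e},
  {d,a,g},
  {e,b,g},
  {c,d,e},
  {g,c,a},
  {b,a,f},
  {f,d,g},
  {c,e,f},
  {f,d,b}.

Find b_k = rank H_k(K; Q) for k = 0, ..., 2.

b_0 = 1, b_1 = 2, b_2 = 1.

We work with the vertex ordering a < b < c < d < e < f < g. The simplices of K, each written with vertices in increasing order, are:

  0-simplices (7): a, b, c, d, e, f, g
  1-simplices (21): ab, ac, ad, ae, af, ag, bc, bd, be, bf, bg, cd, ce, cf, cg, de, df, dg, ef, eg, fg
  2-simplices (14): abe, abf, acf, acg, ade, adg, bcd, bcg, bdf, beg, cde, cef, dfg, efg

so the chain groups are C_0 ≅ Z^7, C_1 ≅ Z^21, C_2 ≅ Z^14.

The boundary map ∂_1: C_1 → C_0 is given by ∂[p,q] = [q] − [p]. For instance
  ∂df = f − d.
As a 7×21 matrix over Z this has rank 6, with invariant factors (1,1,1,1,1,1).

Boundary ∂_2: C_2 → C_1 sends each 2-simplex [p,q,r] to [q,r] − [p,r] + [p,q]. For instance
  ∂cef = ef − cf + ce,
  ∂cde = de − ce + cd.
This gives a 21×14 integer matrix of rank 13; reducing to Smith normal form yields diagonal entries (1,1,1,1,1,1,1,1,1,1,1,1,1).

Now H_k = ker ∂_k / im ∂_{k+1}, so:

  H_0: rank C_0 − rank ∂_1 = 7 − 6 = 1, and the invariant factors of ∂_1 are all 1, so H_0 ≅ Z.
  H_1: rank ker ∂_1 − rank ∂_2 = (21 − 6) − 13 = 2, and the invariant factors of ∂_2 are all 1, so H_1 ≅ Z^2.
  H_2: rank ker ∂_2 − rank ∂_3 = (14 − 13) − 0 = 1, and there is no ∂_3, so H_2 ≅ Z.

Hence the Betti numbers are b_0 = 1, b_1 = 2, b_2 = 1.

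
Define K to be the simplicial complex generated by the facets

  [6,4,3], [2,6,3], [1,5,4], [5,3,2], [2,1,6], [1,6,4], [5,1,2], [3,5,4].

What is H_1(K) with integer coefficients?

Take the total order 1 < 2 < 3 < 4 < 5 < 6 on the vertex set. Then K (dimension 2) consists of the simplices:

  0-simplices (6): [1], [2], [3], [4], [5], [6]
  1-simplices (12): [1,2], [1,4], [1,5], [1,6], [2,3], [2,5], [2,6], [3,4], [3,5], [3,6], [4,5], [4,6]
  2-simplices (8): [1,2,5], [1,2,6], [1,4,5], [1,4,6], [2,3,5], [2,3,6], [3,4,5], [3,4,6]

giving chain groups C_0 ≅ Z^6, C_1 ≅ Z^12, C_2 ≅ Z^8.

∂_1: C_1 → C_0 maps an edge to its endpoints' difference, ∂[p,q] = q − p. For instance
  ∂[1,4] = [4] − [1].
The 6×12 boundary matrix has rank 5 and Smith normal form diag(1,1,1,1,1).

Boundary ∂_2: C_2 → C_1 acts by ∂[p,q,r] = [q,r] − [p,r] + [p,q]. For instance
  ∂[1,2,5] = [2,5] − [1,5] + [1,2],
  ∂[3,4,6] = [4,6] − [3,6] + [3,4].
As a 12×8 matrix over Z this has rank 7, with invariant factors (1,1,1,1,1,1,1).

Reading off H_k = ker ∂_k / im ∂_{k+1}:

  H_1: rank ker ∂_1 − rank ∂_2 = (12 − 5) − 7 = 0, and the invariant factors of ∂_2 are all 1, so H_1 ≅ 0.

H_1 = 0.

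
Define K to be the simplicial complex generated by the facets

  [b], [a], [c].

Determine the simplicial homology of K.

H_0 ≅ Z^3.

Take the total order a < b < c on the vertex set. Then K (dimension 0) consists of the simplices:

  0-simplices (3): a, b, c

so the chain groups are C_0 ≅ Z^3.

Reading off H_k = ker ∂_k / im ∂_{k+1}:

  H_0: rank C_0 − rank ∂_1 = 3 − 0 = 3, and there is no ∂_1, so H_0 ≅ Z^3.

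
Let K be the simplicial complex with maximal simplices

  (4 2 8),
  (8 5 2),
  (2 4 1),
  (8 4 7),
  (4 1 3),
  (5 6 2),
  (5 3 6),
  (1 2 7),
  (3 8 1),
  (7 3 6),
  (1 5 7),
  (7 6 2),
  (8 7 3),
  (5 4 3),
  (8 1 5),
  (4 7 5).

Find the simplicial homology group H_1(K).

We work with the vertex ordering 1 < 2 < 3 < 4 < 5 < 6 < 7 < 8. The simplices of K, each written with vertices in increasing order, are:

  0-simplices (8): [1], [2], [3], [4], [5], [6], [7], [8]
  1-simplices (24): (24 of them)
  2-simplices (16): [1,2,4], [1,2,7], [1,3,4], [1,3,8], [1,5,7], [1,5,8], [2,4,8], [2,5,6], [2,5,8], [2,6,7], [3,4,5], [3,5,6], [3,6,7], [3,7,8], [4,5,7], [4,7,8]

so the chain groups are C_0 ≅ Z^8, C_1 ≅ Z^24, C_2 ≅ Z^16.

Boundary ∂_1: C_1 → C_0 is given by ∂[p,q] = [q] − [p].
The 8×24 boundary matrix has rank 7 and Smith normal form diag(1,1,1,1,1,1,1).

The boundary map ∂_2: C_2 → C_1 maps a triangle to the signed sum of its edges. For instance
  ∂[1,2,7] = [2,7] − [1,7] + [1,2],
  ∂[4,5,7] = [5,7] − [4,7] + [4,5].
The 24×16 boundary matrix has rank 15 and Smith normal form diag(1,1,1,1,1,1,1,1,1,1,1,1,1,1,1).

From H_k ≅ ker(∂_k) / im(∂_{k+1}) we obtain:

  H_1: rank ker ∂_1 − rank ∂_2 = (24 − 7) − 15 = 2, and the invariant factors of ∂_2 are all 1, so H_1 = Z^2.

H_1 = Z^2.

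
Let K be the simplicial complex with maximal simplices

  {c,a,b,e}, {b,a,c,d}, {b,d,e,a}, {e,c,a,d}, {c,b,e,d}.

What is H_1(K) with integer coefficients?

H_1 ≅ 0.

Take the total order a < b < c < d < e on the vertex set. Then K (dimension 3) consists of the simplices:

  0-simplices (5): a, b, c, d, e
  1-simplices (10): ab, ac, ad, ae, bc, bd, be, cd, ce, de
  2-simplices (10): abc, abd, abe, acd, ace, ade, bcd, bce, bde, cde
  3-simplices (5): abcd, abce, abde, acde, bcde

Hence C_0 ≅ Z^5, C_1 ≅ Z^10, C_2 ≅ Z^10, C_3 ≅ Z^5.

The boundary map ∂_1: C_1 → C_0 sends each edge [p,q] (with p < q) to q − p. For instance
  ∂bc = c − b.
This gives a 5×10 integer matrix of rank 4; reducing to Smith normal form yields diagonal entries (1,1,1,1).

The boundary map ∂_2: C_2 → C_1 sends each 2-simplex [p,q,r] to [q,r] − [p,r] + [p,q]. For instance
  ∂abd = bd − ad + ab,
  ∂ade = de − ae + ad.
This gives a 10×10 integer matrix of rank 6; reducing to Smith normal form yields diagonal entries (1,1,1,1,1,1).

∂_3: C_3 → C_2 sends each 3-simplex σ to the alternating sum Σ_i (−1)^i (σ with its i-th vertex removed). For instance
  ∂abce = bce − ace + abe − abc,
  ∂acde = cde − ade + ace − acd.
As a 10×5 matrix over Z this has rank 4, with invariant factors (1,1,1,1).

Reading off H_k = ker ∂_k / im ∂_{k+1}:

  H_1: rank ker ∂_1 − rank ∂_2 = (10 − 4) − 6 = 0, and the invariant factors of ∂_2 are all 1, so H_1 ≅ 0.

(K is a triangulation of the 3-sphere S^3.)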